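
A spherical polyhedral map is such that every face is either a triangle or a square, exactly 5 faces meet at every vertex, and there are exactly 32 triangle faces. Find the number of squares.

6

Let x be the number of squares; then F = 32 + x.
Edge–face incidences: 2E = 3·32 + 4·x = 96 + 4x.
Every vertex has degree 5, so 5V = 2E.
Euler: V − E + F = 2 ⇒ (2E)/5 − E + (32 + x) = 2.
Multiply by 10: 2·(2E) − 5·(2E) + 10·(32 + x) = 20, i.e. 320 + 10x − 3·(96 + 4x) = 20.
Collecting terms: −2x + 32 = 20, so −2x = −12, so x = 6.
Then 2E = 96 + 4·6 = 120, so E = 60, V = 2E/5 = 24, F = 32 + 6 = 38.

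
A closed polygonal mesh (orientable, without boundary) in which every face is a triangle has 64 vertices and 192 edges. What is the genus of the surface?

1

Every face is a triangle and each edge borders two faces, so 3F = 2·192, giving F = 128.
χ = V − E + F = 64 − 192 + 128 = 0.
For a closed orientable surface χ = 2 − 2g, so g = (2 − (0))/2 = 1.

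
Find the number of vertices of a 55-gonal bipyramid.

A bipyramid over an n-gon has 2n triangular faces and n + 2 vertices: V = 55 + 2 = 57, E = 3·55 = 165, F = 2·55 = 110.
Check: V − E + F = 57 − 165 + 110 = 2.

57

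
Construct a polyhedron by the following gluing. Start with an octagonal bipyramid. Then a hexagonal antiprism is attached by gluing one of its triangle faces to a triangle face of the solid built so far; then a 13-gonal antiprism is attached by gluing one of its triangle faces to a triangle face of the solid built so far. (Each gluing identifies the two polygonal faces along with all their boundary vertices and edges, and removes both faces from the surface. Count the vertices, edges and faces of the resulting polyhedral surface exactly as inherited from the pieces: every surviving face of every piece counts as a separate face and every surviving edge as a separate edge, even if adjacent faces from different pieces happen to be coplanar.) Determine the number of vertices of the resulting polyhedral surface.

An octagonal bipyramid: V=10, E=24, F=16.
Attach a hexagonal antiprism (V=12, E=24, F=14) along a 3-gon: merge 3 vertices and 3 edges, delete both glued faces → V=19, E=45, F=28.
Attach a 13-gonal antiprism (V=26, E=52, F=28) along a 3-gon: merge 3 vertices and 3 edges, delete both glued faces → V=42, E=94, F=54.
Check: V − E + F = 42 − 94 + 54 = 2.

42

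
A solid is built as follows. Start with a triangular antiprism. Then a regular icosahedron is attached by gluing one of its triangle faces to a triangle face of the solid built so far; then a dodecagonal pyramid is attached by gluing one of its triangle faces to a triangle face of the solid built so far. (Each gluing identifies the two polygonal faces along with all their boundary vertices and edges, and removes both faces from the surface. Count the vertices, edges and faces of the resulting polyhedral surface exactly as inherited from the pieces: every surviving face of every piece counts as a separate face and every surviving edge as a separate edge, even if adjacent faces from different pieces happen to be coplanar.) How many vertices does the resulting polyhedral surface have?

A triangular antiprism: V=6, E=12, F=8.
Attach a regular icosahedron (V=12, E=30, F=20) along a 3-gon: merge 3 vertices and 3 edges, delete both glued faces → V=15, E=39, F=26.
Attach a dodecagonal pyramid (V=13, E=24, F=13) along a 3-gon: merge 3 vertices and 3 edges, delete both glued faces → V=25, E=60, F=37.
Check: V − E + F = 25 − 60 + 37 = 2.

25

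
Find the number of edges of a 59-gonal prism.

177

A prism on an n-gon has two n-gon bases and n rectangular sides: V = 2·59 = 118, E = 3·59 = 177, F = 59 + 2 = 61.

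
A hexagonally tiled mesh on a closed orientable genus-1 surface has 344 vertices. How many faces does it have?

χ = 2 − 2·1 = 0, and every face is a hexagon so 6F = 2E.
V − E + F = 0 with E = 6F/2 gives 344 − (6/2 − 1)·F = 0, so F = 172 and E = 516.

172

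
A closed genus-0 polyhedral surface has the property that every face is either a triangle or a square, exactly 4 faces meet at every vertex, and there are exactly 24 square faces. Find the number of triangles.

8

Let x be the number of triangles; then F = 24 + x.
Edge–face incidences: 2E = 4·24 + 3·x = 96 + 3x.
Every vertex has degree 4, so 4V = 2E.
Euler: V − E + F = 2 ⇒ (2E)/4 − E + (24 + x) = 2.
Multiply by 8: 2·(2E) − 4·(2E) + 8·(24 + x) = 16, i.e. 192 + 8x − 2·(96 + 3x) = 16.
Collecting terms: 2x = 16, so x = 8.
Then 2E = 96 + 3·8 = 120, so E = 60, V = 2E/4 = 30, F = 24 + 8 = 32.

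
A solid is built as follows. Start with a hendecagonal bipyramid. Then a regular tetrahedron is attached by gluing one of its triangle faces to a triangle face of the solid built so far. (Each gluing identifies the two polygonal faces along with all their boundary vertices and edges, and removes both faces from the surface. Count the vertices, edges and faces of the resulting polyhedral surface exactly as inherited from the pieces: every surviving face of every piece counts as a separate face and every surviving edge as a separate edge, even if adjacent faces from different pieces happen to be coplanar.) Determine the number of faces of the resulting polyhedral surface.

24

A hendecagonal bipyramid: V=13, E=33, F=22.
Attach a regular tetrahedron (V=4, E=6, F=4) along a 3-gon: merge 3 vertices and 3 edges, delete both glued faces → V=14, E=36, F=24.
Check: V − E + F = 14 − 36 + 24 = 2.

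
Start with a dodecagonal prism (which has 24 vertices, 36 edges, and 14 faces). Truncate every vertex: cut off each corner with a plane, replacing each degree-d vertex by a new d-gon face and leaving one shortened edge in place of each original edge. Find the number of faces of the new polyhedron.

Truncation replaces each original edge-end by a new vertex, so V′ = 2E = 72.
Each original edge survives, and each old vertex of degree d contributes d new edges; summing degrees gives Σd = 2E, so E′ = E + 2E = 3E = 108.
Each original face survives and each original vertex becomes one new face: F′ = F + V = 38.

38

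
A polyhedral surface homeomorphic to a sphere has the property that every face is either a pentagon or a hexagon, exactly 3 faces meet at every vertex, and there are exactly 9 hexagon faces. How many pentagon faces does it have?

12

Let x be the number of pentagons; then F = 9 + x.
Edge–face incidences: 2E = 6·9 + 5·x = 54 + 5x.
Every vertex has degree 3, so 3V = 2E.
Euler: V − E + F = 2 ⇒ (2E)/3 − E + (9 + x) = 2.
Multiply by 6: 2·(2E) − 3·(2E) + 6·(9 + x) = 12, i.e. 54 + 6x − (54 + 5x) = 12.
Collecting terms: x = 12.
Then 2E = 54 + 5·12 = 114, so E = 57, V = 2E/3 = 38, F = 9 + 12 = 21.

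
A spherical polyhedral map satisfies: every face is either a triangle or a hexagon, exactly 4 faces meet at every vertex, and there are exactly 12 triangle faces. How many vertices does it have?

Let x be the number of hexagons; then F = 12 + x.
Edge–face incidences: 2E = 3·12 + 6·x = 36 + 6x.
Every vertex has degree 4, so 4V = 2E.
Euler: V − E + F = 2 ⇒ (2E)/4 − E + (12 + x) = 2.
Multiply by 8: 2·(2E) − 4·(2E) + 8·(12 + x) = 16, i.e. 96 + 8x − 2·(36 + 6x) = 16.
Collecting terms: −4x + 24 = 16, so −4x = −8, so x = 2.
Then 2E = 36 + 6·2 = 48, so E = 24, V = 2E/4 = 12, F = 12 + 2 = 14.

12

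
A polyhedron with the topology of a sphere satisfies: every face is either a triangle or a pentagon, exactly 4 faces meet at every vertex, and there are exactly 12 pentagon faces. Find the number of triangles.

Let x be the number of triangles; then F = 12 + x.
Edge–face incidences: 2E = 5·12 + 3·x = 60 + 3x.
Every vertex has degree 4, so 4V = 2E.
Euler: V − E + F = 2 ⇒ (2E)/4 − E + (12 + x) = 2.
Multiply by 8: 2·(2E) − 4·(2E) + 8·(12 + x) = 16, i.e. 96 + 8x − 2·(60 + 3x) = 16.
Collecting terms: 2x − 24 = 16, so 2x = 40, so x = 20.
Then 2E = 60 + 3·20 = 120, so E = 60, V = 2E/4 = 30, F = 12 + 20 = 32.

20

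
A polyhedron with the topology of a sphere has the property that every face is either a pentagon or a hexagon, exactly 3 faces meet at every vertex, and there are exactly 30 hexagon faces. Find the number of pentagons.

Let x be the number of pentagons; then F = 30 + x.
Edge–face incidences: 2E = 6·30 + 5·x = 180 + 5x.
Every vertex has degree 3, so 3V = 2E.
Euler: V − E + F = 2 ⇒ (2E)/3 − E + (30 + x) = 2.
Multiply by 6: 2·(2E) − 3·(2E) + 6·(30 + x) = 12, i.e. 180 + 6x − (180 + 5x) = 12.
Collecting terms: x = 12.
Then 2E = 180 + 5·12 = 240, so E = 120, V = 2E/3 = 80, F = 30 + 12 = 42.

12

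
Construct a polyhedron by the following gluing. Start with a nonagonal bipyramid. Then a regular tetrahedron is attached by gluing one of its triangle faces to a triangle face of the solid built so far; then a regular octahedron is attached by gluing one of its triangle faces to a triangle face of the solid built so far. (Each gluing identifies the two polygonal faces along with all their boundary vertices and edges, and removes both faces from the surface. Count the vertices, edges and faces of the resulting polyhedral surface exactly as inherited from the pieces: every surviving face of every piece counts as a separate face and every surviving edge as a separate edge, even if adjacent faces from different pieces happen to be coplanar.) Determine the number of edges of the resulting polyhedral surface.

A nonagonal bipyramid: V=11, E=27, F=18.
Attach a regular tetrahedron (V=4, E=6, F=4) along a 3-gon: merge 3 vertices and 3 edges, delete both glued faces → V=12, E=30, F=20.
Attach a regular octahedron (V=6, E=12, F=8) along a 3-gon: merge 3 vertices and 3 edges, delete both glued faces → V=15, E=39, F=26.
Check: V − E + F = 15 − 39 + 26 = 2.

39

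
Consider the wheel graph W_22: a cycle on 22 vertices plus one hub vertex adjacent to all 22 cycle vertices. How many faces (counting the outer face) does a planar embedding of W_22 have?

23

W_22 has V = 22 + 1 = 23 vertices and E = 2·22 = 44 edges.
By Euler's formula F = 2 − V + E = 2 − 23 + 44 = 23.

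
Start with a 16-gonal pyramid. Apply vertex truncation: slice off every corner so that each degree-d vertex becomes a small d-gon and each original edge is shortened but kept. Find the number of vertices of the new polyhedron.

64

The base solid has V = 17, E = 32, F = 17.
Truncation replaces each original edge-end by a new vertex, so V′ = 2E = 64.
Each original edge survives, and each old vertex of degree d contributes d new edges; summing degrees gives Σd = 2E, so E′ = E + 2E = 3E = 96.
Each original face survives and each original vertex becomes one new face: F′ = F + V = 34.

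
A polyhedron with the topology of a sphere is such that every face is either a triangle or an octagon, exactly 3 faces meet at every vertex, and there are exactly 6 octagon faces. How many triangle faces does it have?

Let x be the number of triangles; then F = 6 + x.
Edge–face incidences: 2E = 8·6 + 3·x = 48 + 3x.
Every vertex has degree 3, so 3V = 2E.
Euler: V − E + F = 2 ⇒ (2E)/3 − E + (6 + x) = 2.
Multiply by 6: 2·(2E) − 3·(2E) + 6·(6 + x) = 12, i.e. 36 + 6x − (48 + 3x) = 12.
Collecting terms: 3x − 12 = 12, so 3x = 24, so x = 8.
Then 2E = 48 + 3·8 = 72, so E = 36, V = 2E/3 = 24, F = 6 + 8 = 14.

8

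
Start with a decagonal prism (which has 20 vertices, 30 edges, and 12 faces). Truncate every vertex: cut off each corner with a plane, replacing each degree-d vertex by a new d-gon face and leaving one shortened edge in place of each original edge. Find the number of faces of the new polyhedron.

Truncation replaces each original edge-end by a new vertex, so V′ = 2E = 60.
Each original edge survives, and each old vertex of degree d contributes d new edges; summing degrees gives Σd = 2E, so E′ = E + 2E = 3E = 90.
Each original face survives and each original vertex becomes one new face: F′ = F + V = 32.

32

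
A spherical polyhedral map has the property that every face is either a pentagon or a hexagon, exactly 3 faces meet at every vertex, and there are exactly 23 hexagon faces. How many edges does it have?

Let x be the number of pentagons; then F = 23 + x.
Edge–face incidences: 2E = 6·23 + 5·x = 138 + 5x.
Every vertex has degree 3, so 3V = 2E.
Euler: V − E + F = 2 ⇒ (2E)/3 − E + (23 + x) = 2.
Multiply by 6: 2·(2E) − 3·(2E) + 6·(23 + x) = 12, i.e. 138 + 6x − (138 + 5x) = 12.
Collecting terms: x = 12.
Then 2E = 138 + 5·12 = 198, so E = 99, V = 2E/3 = 66, F = 23 + 12 = 35.

99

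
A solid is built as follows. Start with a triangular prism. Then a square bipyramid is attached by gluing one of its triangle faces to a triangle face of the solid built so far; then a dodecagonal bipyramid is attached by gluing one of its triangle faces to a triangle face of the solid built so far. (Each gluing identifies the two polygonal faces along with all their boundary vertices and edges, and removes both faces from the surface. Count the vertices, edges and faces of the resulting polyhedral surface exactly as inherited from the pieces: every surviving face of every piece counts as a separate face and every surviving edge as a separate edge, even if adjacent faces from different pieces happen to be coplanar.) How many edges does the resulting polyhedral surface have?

51

A triangular prism: V=6, E=9, F=5.
Attach a square bipyramid (V=6, E=12, F=8) along a 3-gon: merge 3 vertices and 3 edges, delete both glued faces → V=9, E=18, F=11.
Attach a dodecagonal bipyramid (V=14, E=36, F=24) along a 3-gon: merge 3 vertices and 3 edges, delete both glued faces → V=20, E=51, F=33.
Check: V − E + F = 20 − 51 + 33 = 2.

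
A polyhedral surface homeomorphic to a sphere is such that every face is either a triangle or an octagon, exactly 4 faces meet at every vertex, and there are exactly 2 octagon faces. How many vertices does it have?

Let x be the number of triangles; then F = 2 + x.
Edge–face incidences: 2E = 8·2 + 3·x = 16 + 3x.
Every vertex has degree 4, so 4V = 2E.
Euler: V − E + F = 2 ⇒ (2E)/4 − E + (2 + x) = 2.
Multiply by 8: 2·(2E) − 4·(2E) + 8·(2 + x) = 16, i.e. 16 + 8x − 2·(16 + 3x) = 16.
Collecting terms: 2x − 16 = 16, so 2x = 32, so x = 16.
Then 2E = 16 + 3·16 = 64, so E = 32, V = 2E/4 = 16, F = 2 + 16 = 18.

16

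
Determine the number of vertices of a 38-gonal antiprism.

An antiprism on an n-gon has two n-gon caps and 2n triangles: V = 2·38 = 76, E = 4·38 = 152, F = 2·38 + 2 = 78.

76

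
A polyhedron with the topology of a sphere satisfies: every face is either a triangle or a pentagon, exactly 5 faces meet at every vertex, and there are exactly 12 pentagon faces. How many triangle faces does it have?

Let x be the number of triangles; then F = 12 + x.
Edge–face incidences: 2E = 5·12 + 3·x = 60 + 3x.
Every vertex has degree 5, so 5V = 2E.
Euler: V − E + F = 2 ⇒ (2E)/5 − E + (12 + x) = 2.
Multiply by 10: 2·(2E) − 5·(2E) + 10·(12 + x) = 20, i.e. 120 + 10x − 3·(60 + 3x) = 20.
Collecting terms: x − 60 = 20, so x = 80.
Then 2E = 60 + 3·80 = 300, so E = 150, V = 2E/5 = 60, F = 12 + 80 = 92.

80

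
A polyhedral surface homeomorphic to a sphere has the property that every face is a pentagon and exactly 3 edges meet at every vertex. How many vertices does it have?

20

Each face has 5 edges and each edge borders two faces, so 2E = 5F.
Each vertex has degree 3, so 3V = 2E and hence V = 5F/3.
Euler: V − E + F = 2 ⇒ (5F/3) − (5F/2) + F = 2.
Multiply by 6: (10 − 15 + 6)F = 12, i.e. 1F = 12.
So F = 12, E = 5·12/2 = 30, V = 5·12/3 = 20.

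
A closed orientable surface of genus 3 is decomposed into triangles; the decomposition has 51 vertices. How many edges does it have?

165

χ = 2 − 2·3 = -4, and every face is a triangle so 3F = 2E.
V − E + F = -4 with E = 3F/2 gives 51 − (3/2 − 1)·F = -4, so F = 110 and E = 165.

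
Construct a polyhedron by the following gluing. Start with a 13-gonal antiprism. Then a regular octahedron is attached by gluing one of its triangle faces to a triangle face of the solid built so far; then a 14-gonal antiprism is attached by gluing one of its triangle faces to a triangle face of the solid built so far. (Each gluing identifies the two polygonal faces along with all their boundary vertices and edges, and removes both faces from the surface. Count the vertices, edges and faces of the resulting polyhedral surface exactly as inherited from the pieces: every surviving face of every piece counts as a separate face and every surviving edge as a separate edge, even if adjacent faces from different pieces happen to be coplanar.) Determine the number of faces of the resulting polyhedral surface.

A 13-gonal antiprism: V=26, E=52, F=28.
Attach a regular octahedron (V=6, E=12, F=8) along a 3-gon: merge 3 vertices and 3 edges, delete both glued faces → V=29, E=61, F=34.
Attach a 14-gonal antiprism (V=28, E=56, F=30) along a 3-gon: merge 3 vertices and 3 edges, delete both glued faces → V=54, E=114, F=62.
Check: V − E + F = 54 − 114 + 62 = 2.

62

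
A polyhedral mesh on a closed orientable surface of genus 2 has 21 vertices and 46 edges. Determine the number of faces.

23

For a closed orientable surface of genus 2, χ = 2 − 2·2 = -2.
F = -2 − V + E = -2 − 21 + 46 = 23.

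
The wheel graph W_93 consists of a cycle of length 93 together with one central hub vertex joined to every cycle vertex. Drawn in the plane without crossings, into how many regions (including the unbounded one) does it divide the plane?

W_93 has V = 93 + 1 = 94 vertices and E = 2·93 = 186 edges.
By Euler's formula F = 2 − V + E = 2 − 94 + 186 = 94.

94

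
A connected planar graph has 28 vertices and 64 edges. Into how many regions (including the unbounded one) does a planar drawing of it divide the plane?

38

Euler's formula for a connected plane graph: V − E + F = 2, so F = 2 − 28 + 64 = 38.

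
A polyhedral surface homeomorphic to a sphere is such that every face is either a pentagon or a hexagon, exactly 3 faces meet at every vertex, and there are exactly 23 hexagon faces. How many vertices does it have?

Let x be the number of pentagons; then F = 23 + x.
Edge–face incidences: 2E = 6·23 + 5·x = 138 + 5x.
Every vertex has degree 3, so 3V = 2E.
Euler: V − E + F = 2 ⇒ (2E)/3 − E + (23 + x) = 2.
Multiply by 6: 2·(2E) − 3·(2E) + 6·(23 + x) = 12, i.e. 138 + 6x − (138 + 5x) = 12.
Collecting terms: x = 12.
Then 2E = 138 + 5·12 = 198, so E = 99, V = 2E/3 = 66, F = 23 + 12 = 35.

66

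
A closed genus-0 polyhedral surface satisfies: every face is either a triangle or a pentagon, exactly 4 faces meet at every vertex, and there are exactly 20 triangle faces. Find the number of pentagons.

12

Let x be the number of pentagons; then F = 20 + x.
Edge–face incidences: 2E = 3·20 + 5·x = 60 + 5x.
Every vertex has degree 4, so 4V = 2E.
Euler: V − E + F = 2 ⇒ (2E)/4 − E + (20 + x) = 2.
Multiply by 8: 2·(2E) − 4·(2E) + 8·(20 + x) = 16, i.e. 160 + 8x − 2·(60 + 5x) = 16.
Collecting terms: −2x + 40 = 16, so −2x = −24, so x = 12.
Then 2E = 60 + 5·12 = 120, so E = 60, V = 2E/4 = 30, F = 20 + 12 = 32.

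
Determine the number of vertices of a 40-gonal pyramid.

41

A pyramid on an n-gon base has one n-gon and n triangles: V = 40 + 1 = 41, E = 2·40 = 80, F = 40 + 1 = 41.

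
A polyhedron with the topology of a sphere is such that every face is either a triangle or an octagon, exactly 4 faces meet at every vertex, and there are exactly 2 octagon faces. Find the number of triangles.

Let x be the number of triangles; then F = 2 + x.
Edge–face incidences: 2E = 8·2 + 3·x = 16 + 3x.
Every vertex has degree 4, so 4V = 2E.
Euler: V − E + F = 2 ⇒ (2E)/4 − E + (2 + x) = 2.
Multiply by 8: 2·(2E) − 4·(2E) + 8·(2 + x) = 16, i.e. 16 + 8x − 2·(16 + 3x) = 16.
Collecting terms: 2x − 16 = 16, so 2x = 32, so x = 16.
Then 2E = 16 + 3·16 = 64, so E = 32, V = 2E/4 = 16, F = 2 + 16 = 18.

16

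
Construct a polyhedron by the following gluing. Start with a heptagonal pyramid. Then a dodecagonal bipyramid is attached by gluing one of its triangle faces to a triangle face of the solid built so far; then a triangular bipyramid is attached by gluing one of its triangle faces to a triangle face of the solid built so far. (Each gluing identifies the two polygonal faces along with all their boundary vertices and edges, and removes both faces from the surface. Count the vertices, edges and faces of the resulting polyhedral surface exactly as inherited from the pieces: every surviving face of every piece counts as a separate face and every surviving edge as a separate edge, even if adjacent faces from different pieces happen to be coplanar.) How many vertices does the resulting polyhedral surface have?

A heptagonal pyramid: V=8, E=14, F=8.
Attach a dodecagonal bipyramid (V=14, E=36, F=24) along a 3-gon: merge 3 vertices and 3 edges, delete both glued faces → V=19, E=47, F=30.
Attach a triangular bipyramid (V=5, E=9, F=6) along a 3-gon: merge 3 vertices and 3 edges, delete both glued faces → V=21, E=53, F=34.
Check: V − E + F = 21 − 53 + 34 = 2.

21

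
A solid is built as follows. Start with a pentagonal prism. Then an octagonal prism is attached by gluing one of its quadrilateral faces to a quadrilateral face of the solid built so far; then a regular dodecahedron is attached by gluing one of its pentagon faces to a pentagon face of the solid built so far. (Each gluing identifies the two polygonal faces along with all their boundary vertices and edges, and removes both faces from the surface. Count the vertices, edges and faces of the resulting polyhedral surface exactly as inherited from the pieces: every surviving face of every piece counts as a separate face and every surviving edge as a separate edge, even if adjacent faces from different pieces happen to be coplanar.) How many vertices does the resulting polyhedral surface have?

A pentagonal prism: V=10, E=15, F=7.
Attach an octagonal prism (V=16, E=24, F=10) along a 4-gon: merge 4 vertices and 4 edges, delete both glued faces → V=22, E=35, F=15.
Attach a regular dodecahedron (V=20, E=30, F=12) along a 5-gon: merge 5 vertices and 5 edges, delete both glued faces → V=37, E=60, F=25.
Check: V − E + F = 37 − 60 + 25 = 2.

37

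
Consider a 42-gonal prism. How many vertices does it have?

A prism on an n-gon has two n-gon bases and n rectangular sides: V = 2·42 = 84, E = 3·42 = 126, F = 42 + 2 = 44.

84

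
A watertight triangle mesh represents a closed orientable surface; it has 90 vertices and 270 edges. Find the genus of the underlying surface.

1

Every face is a triangle and each edge borders two faces, so 3F = 2·270, giving F = 180.
χ = V − E + F = 90 − 270 + 180 = 0.
For a closed orientable surface χ = 2 − 2g, so g = (2 − (0))/2 = 1.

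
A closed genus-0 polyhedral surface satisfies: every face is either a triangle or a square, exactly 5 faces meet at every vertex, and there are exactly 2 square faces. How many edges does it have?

Let x be the number of triangles; then F = 2 + x.
Edge–face incidences: 2E = 4·2 + 3·x = 8 + 3x.
Every vertex has degree 5, so 5V = 2E.
Euler: V − E + F = 2 ⇒ (2E)/5 − E + (2 + x) = 2.
Multiply by 10: 2·(2E) − 5·(2E) + 10·(2 + x) = 20, i.e. 20 + 10x − 3·(8 + 3x) = 20.
Collecting terms: x − 4 = 20, so x = 24.
Then 2E = 8 + 3·24 = 80, so E = 40, V = 2E/5 = 16, F = 2 + 24 = 26.

40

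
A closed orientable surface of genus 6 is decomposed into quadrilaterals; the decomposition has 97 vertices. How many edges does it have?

χ = 2 − 2·6 = -10, and every face is a square so 4F = 2E.
V − E + F = -10 with E = 4F/2 gives 97 − (4/2 − 1)·F = -10, so F = 107 and E = 214.

214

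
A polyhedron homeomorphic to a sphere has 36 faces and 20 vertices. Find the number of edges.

Here V − E + F = 2.
E = V + F − (2) = 20 + 36 − (2) = 54.

54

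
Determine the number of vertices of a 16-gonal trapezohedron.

The n-trapezohedron (dual of the n-antiprism) has V = 2·16 + 2 = 34, E = 4·16 = 64, F = 2·16 = 32.

34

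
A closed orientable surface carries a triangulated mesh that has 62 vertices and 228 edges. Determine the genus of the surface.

8

Every face is a triangle and each edge borders two faces, so 3F = 2·228, giving F = 152.
χ = V − E + F = 62 − 228 + 152 = -14.
For a closed orientable surface χ = 2 − 2g, so g = (2 − (-14))/2 = 8.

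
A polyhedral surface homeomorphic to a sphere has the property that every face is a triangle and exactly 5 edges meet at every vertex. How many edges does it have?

30

Each face has 3 edges and each edge borders two faces, so 2E = 3F.
Each vertex has degree 5, so 5V = 2E and hence V = 3F/5.
Euler: V − E + F = 2 ⇒ (3F/5) − (3F/2) + F = 2.
Multiply by 10: (6 − 15 + 10)F = 20, i.e. 1F = 20.
So F = 20, E = 3·20/2 = 30, V = 3·20/5 = 12.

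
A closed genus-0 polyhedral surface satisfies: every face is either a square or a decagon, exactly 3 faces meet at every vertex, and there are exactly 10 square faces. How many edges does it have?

30

Let x be the number of decagons; then F = 10 + x.
Edge–face incidences: 2E = 4·10 + 10·x = 40 + 10x.
Every vertex has degree 3, so 3V = 2E.
Euler: V − E + F = 2 ⇒ (2E)/3 − E + (10 + x) = 2.
Multiply by 6: 2·(2E) − 3·(2E) + 6·(10 + x) = 12, i.e. 60 + 6x − (40 + 10x) = 12.
Collecting terms: −4x + 20 = 12, so −4x = −8, so x = 2.
Then 2E = 40 + 10·2 = 60, so E = 30, V = 2E/3 = 20, F = 10 + 2 = 12.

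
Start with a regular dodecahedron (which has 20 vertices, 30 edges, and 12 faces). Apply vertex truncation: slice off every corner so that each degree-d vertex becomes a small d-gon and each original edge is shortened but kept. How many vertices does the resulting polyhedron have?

60

Truncation replaces each original edge-end by a new vertex, so V′ = 2E = 60.
Each original edge survives, and each old vertex of degree d contributes d new edges; summing degrees gives Σd = 2E, so E′ = E + 2E = 3E = 90.
Each original face survives and each original vertex becomes one new face: F′ = F + V = 32.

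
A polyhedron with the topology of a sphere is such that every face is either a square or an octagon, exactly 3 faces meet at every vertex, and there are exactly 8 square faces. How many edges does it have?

Let x be the number of octagons; then F = 8 + x.
Edge–face incidences: 2E = 4·8 + 8·x = 32 + 8x.
Every vertex has degree 3, so 3V = 2E.
Euler: V − E + F = 2 ⇒ (2E)/3 − E + (8 + x) = 2.
Multiply by 6: 2·(2E) − 3·(2E) + 6·(8 + x) = 12, i.e. 48 + 6x − (32 + 8x) = 12.
Collecting terms: −2x + 16 = 12, so −2x = −4, so x = 2.
Then 2E = 32 + 8·2 = 48, so E = 24, V = 2E/3 = 16, F = 8 + 2 = 10.

24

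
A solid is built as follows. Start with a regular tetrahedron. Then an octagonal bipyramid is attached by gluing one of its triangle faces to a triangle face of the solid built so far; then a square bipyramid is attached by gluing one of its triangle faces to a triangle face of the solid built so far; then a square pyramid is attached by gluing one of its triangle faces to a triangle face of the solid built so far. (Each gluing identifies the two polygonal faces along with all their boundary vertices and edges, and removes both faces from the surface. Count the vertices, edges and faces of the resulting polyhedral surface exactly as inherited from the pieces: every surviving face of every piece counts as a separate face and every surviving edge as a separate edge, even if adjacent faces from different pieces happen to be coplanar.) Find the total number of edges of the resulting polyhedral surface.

41

A regular tetrahedron: V=4, E=6, F=4.
Attach an octagonal bipyramid (V=10, E=24, F=16) along a 3-gon: merge 3 vertices and 3 edges, delete both glued faces → V=11, E=27, F=18.
Attach a square bipyramid (V=6, E=12, F=8) along a 3-gon: merge 3 vertices and 3 edges, delete both glued faces → V=14, E=36, F=24.
Attach a square pyramid (V=5, E=8, F=5) along a 3-gon: merge 3 vertices and 3 edges, delete both glued faces → V=16, E=41, F=27.
Check: V − E + F = 16 − 41 + 27 = 2.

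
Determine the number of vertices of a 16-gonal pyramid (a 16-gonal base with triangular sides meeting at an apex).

A pyramid on an n-gon base has one n-gon and n triangles: V = 16 + 1 = 17, E = 2·16 = 32, F = 16 + 1 = 17.

17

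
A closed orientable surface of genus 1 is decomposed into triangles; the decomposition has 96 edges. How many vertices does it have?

χ = 2 − 2·1 = 0, and every face is a triangle so 3F = 2E.
F = 2E/3 = 64. Then V = 0 + E − F = 0 + 96 − 64 = 32.

32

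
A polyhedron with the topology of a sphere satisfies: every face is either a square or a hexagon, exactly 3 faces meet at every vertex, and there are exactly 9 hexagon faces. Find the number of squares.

6

Let x be the number of squares; then F = 9 + x.
Edge–face incidences: 2E = 6·9 + 4·x = 54 + 4x.
Every vertex has degree 3, so 3V = 2E.
Euler: V − E + F = 2 ⇒ (2E)/3 − E + (9 + x) = 2.
Multiply by 6: 2·(2E) − 3·(2E) + 6·(9 + x) = 12, i.e. 54 + 6x − (54 + 4x) = 12.
Collecting terms: 2x = 12, so x = 6.
Then 2E = 54 + 4·6 = 78, so E = 39, V = 2E/3 = 26, F = 9 + 6 = 15.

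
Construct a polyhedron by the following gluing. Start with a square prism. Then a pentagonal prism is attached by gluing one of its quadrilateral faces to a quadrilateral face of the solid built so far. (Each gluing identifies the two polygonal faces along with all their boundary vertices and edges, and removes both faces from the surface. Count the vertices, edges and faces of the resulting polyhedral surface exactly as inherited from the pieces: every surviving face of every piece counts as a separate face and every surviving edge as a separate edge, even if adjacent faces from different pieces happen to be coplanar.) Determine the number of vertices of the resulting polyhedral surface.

A square prism: V=8, E=12, F=6.
Attach a pentagonal prism (V=10, E=15, F=7) along a 4-gon: merge 4 vertices and 4 edges, delete both glued faces → V=14, E=23, F=11.
Check: V − E + F = 14 − 23 + 11 = 2.

14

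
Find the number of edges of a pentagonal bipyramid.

15

A bipyramid over an n-gon has 2n triangular faces and n + 2 vertices: V = 5 + 2 = 7, E = 3·5 = 15, F = 2·5 = 10.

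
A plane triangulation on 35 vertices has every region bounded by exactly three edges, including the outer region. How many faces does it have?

In a plane triangulation 3F = 2E and V − E + F = 2, so F = 2V − 4 = 2·35 − 4 = 66.

66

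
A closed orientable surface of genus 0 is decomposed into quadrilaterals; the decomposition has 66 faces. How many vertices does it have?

68

χ = 2 − 2·0 = 2, and every face is a square so 4F = 2E.
E = 4·66/2 = 132. Then V = 2 + E − F = 2 + 132 − 66 = 68.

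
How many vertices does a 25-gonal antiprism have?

An antiprism on an n-gon has two n-gon caps and 2n triangles: V = 2·25 = 50, E = 4·25 = 100, F = 2·25 + 2 = 52.
Check: V − E + F = 50 − 100 + 52 = 2.

50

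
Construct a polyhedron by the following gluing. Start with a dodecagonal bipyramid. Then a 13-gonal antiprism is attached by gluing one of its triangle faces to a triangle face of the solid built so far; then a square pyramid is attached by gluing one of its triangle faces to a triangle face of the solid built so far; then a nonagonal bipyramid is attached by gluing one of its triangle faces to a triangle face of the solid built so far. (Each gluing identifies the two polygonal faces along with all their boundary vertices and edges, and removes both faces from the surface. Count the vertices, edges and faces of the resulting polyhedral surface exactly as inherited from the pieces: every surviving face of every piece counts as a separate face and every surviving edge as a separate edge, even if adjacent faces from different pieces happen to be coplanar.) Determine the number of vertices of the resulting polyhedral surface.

A dodecagonal bipyramid: V=14, E=36, F=24.
Attach a 13-gonal antiprism (V=26, E=52, F=28) along a 3-gon: merge 3 vertices and 3 edges, delete both glued faces → V=37, E=85, F=50.
Attach a square pyramid (V=5, E=8, F=5) along a 3-gon: merge 3 vertices and 3 edges, delete both glued faces → V=39, E=90, F=53.
Attach a nonagonal bipyramid (V=11, E=27, F=18) along a 3-gon: merge 3 vertices and 3 edges, delete both glued faces → V=47, E=114, F=69.
Check: V − E + F = 47 − 114 + 69 = 2.

47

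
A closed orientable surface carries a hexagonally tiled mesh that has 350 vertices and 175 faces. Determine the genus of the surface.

1

Every face is a hexagon, so 2E = 6·175 = 1050, giving E = 525.
χ = V − E + F = 350 − 525 + 175 = 0.
For a closed orientable surface χ = 2 − 2g, so g = (2 − (0))/2 = 1.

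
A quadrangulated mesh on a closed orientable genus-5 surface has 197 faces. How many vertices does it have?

χ = 2 − 2·5 = -8, and every face is a square so 4F = 2E.
E = 4·197/2 = 394. Then V = -8 + E − F = -8 + 394 − 197 = 189.

189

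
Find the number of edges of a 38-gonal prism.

114

A prism on an n-gon has two n-gon bases and n rectangular sides: V = 2·38 = 76, E = 3·38 = 114, F = 38 + 2 = 40.
Check: V − E + F = 76 − 114 + 40 = 2.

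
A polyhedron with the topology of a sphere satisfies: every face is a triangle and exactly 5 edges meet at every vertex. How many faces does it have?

Each face has 3 edges and each edge borders two faces, so 2E = 3F.
Each vertex has degree 5, so 5V = 2E and hence V = 3F/5.
Euler: V − E + F = 2 ⇒ (3F/5) − (3F/2) + F = 2.
Multiply by 10: (6 − 15 + 10)F = 20, i.e. 1F = 20.
So F = 20, E = 3·20/2 = 30, V = 3·20/5 = 12.

20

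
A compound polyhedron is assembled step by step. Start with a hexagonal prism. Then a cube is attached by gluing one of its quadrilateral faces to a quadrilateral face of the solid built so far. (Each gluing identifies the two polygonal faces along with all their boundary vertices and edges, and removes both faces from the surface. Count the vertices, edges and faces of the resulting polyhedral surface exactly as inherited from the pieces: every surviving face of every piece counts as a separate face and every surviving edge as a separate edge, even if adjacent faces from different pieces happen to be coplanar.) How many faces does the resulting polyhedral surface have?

A hexagonal prism: V=12, E=18, F=8.
Attach a cube (V=8, E=12, F=6) along a 4-gon: merge 4 vertices and 4 edges, delete both glued faces → V=16, E=26, F=12.
Check: V − E + F = 16 − 26 + 12 = 2.

12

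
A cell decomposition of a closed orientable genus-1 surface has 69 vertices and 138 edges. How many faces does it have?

For a closed orientable surface of genus 1, χ = 2 − 2·1 = 0.
F = 0 − V + E = 0 − 69 + 138 = 69.

69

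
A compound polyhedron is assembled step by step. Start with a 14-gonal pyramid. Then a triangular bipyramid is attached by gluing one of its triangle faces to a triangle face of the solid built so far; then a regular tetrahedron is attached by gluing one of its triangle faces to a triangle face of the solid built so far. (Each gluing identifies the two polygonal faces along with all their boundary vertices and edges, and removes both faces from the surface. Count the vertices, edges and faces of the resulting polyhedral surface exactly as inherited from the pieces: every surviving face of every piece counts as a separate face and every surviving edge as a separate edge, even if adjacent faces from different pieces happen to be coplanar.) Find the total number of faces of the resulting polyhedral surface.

21

A 14-gonal pyramid: V=15, E=28, F=15.
Attach a triangular bipyramid (V=5, E=9, F=6) along a 3-gon: merge 3 vertices and 3 edges, delete both glued faces → V=17, E=34, F=19.
Attach a regular tetrahedron (V=4, E=6, F=4) along a 3-gon: merge 3 vertices and 3 edges, delete both glued faces → V=18, E=37, F=21.
Check: V − E + F = 18 − 37 + 21 = 2.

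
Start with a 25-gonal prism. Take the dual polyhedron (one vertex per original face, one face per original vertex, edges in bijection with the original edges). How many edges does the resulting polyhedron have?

The base solid has V = 50, E = 75, F = 27.
The dual swaps V and F and preserves E: V′ = F = 27, E′ = E = 75, F′ = V = 50.

75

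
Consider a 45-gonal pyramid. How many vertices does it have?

A pyramid on an n-gon base has one n-gon and n triangles: V = 45 + 1 = 46, E = 2·45 = 90, F = 45 + 1 = 46.

46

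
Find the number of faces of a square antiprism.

10

An antiprism on an n-gon has two n-gon caps and 2n triangles: V = 2·4 = 8, E = 4·4 = 16, F = 2·4 + 2 = 10.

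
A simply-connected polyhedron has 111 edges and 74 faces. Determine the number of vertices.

Here V − E + F = 2.
V = 2 + E − F = 2 + 111 − 74 = 39.

39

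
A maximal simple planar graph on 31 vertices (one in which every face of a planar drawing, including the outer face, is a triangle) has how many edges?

In a plane triangulation 3F = 2E and V − E + F = 2, so E = 3V − 6 = 3·31 − 6 = 87.

87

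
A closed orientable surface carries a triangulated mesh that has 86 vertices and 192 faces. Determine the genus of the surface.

6

Every face is a triangle, so 2E = 3·192 = 576, giving E = 288.
χ = V − E + F = 86 − 288 + 192 = -10.
For a closed orientable surface χ = 2 − 2g, so g = (2 − (-10))/2 = 6.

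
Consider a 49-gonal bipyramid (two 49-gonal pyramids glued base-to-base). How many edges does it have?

147

A bipyramid over an n-gon has 2n triangular faces and n + 2 vertices: V = 49 + 2 = 51, E = 3·49 = 147, F = 2·49 = 98.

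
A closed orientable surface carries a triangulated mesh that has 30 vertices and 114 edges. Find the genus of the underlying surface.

Every face is a triangle and each edge borders two faces, so 3F = 2·114, giving F = 76.
χ = V − E + F = 30 − 114 + 76 = -8.
For a closed orientable surface χ = 2 − 2g, so g = (2 − (-8))/2 = 5.

5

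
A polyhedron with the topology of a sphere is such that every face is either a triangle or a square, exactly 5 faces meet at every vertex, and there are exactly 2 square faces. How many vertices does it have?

16

Let x be the number of triangles; then F = 2 + x.
Edge–face incidences: 2E = 4·2 + 3·x = 8 + 3x.
Every vertex has degree 5, so 5V = 2E.
Euler: V − E + F = 2 ⇒ (2E)/5 − E + (2 + x) = 2.
Multiply by 10: 2·(2E) − 5·(2E) + 10·(2 + x) = 20, i.e. 20 + 10x − 3·(8 + 3x) = 20.
Collecting terms: x − 4 = 20, so x = 24.
Then 2E = 8 + 3·24 = 80, so E = 40, V = 2E/5 = 16, F = 2 + 24 = 26.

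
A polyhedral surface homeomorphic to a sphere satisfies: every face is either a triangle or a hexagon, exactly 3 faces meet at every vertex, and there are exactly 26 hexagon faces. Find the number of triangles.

4

Let x be the number of triangles; then F = 26 + x.
Edge–face incidences: 2E = 6·26 + 3·x = 156 + 3x.
Every vertex has degree 3, so 3V = 2E.
Euler: V − E + F = 2 ⇒ (2E)/3 − E + (26 + x) = 2.
Multiply by 6: 2·(2E) − 3·(2E) + 6·(26 + x) = 12, i.e. 156 + 6x − (156 + 3x) = 12.
Collecting terms: 3x = 12, so x = 4.
Then 2E = 156 + 3·4 = 168, so E = 84, V = 2E/3 = 56, F = 26 + 4 = 30.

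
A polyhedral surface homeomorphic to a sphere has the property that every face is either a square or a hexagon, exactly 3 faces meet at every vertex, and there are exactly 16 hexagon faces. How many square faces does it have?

Let x be the number of squares; then F = 16 + x.
Edge–face incidences: 2E = 6·16 + 4·x = 96 + 4x.
Every vertex has degree 3, so 3V = 2E.
Euler: V − E + F = 2 ⇒ (2E)/3 − E + (16 + x) = 2.
Multiply by 6: 2·(2E) − 3·(2E) + 6·(16 + x) = 12, i.e. 96 + 6x − (96 + 4x) = 12.
Collecting terms: 2x = 12, so x = 6.
Then 2E = 96 + 4·6 = 120, so E = 60, V = 2E/3 = 40, F = 16 + 6 = 22.

6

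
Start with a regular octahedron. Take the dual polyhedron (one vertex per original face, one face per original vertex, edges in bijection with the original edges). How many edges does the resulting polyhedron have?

12

The base solid has V = 6, E = 12, F = 8.
The dual swaps V and F and preserves E: V′ = F = 8, E′ = E = 12, F′ = V = 6.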